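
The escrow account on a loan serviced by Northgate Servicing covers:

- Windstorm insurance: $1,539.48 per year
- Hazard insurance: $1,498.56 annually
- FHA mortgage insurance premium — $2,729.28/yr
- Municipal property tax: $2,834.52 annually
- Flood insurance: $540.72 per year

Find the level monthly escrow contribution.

Windstorm insurance — $1,539.48
Hazard insurance — $1,498.56
FHA mortgage insurance premium — $2,729.28
Municipal property tax — $2,834.52
Flood insurance — $540.72
Yearly total = $9,142.56
Base monthly escrow = $9,142.56 / 12 = $761.88

$761.88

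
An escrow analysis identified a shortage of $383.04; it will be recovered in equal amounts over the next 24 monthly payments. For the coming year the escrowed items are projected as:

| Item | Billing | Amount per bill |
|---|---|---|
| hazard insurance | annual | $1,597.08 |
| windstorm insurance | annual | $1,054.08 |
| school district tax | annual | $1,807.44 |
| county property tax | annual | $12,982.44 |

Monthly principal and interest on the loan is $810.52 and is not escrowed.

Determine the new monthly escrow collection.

$1,469.38

Hazard insurance: $1,597.08
Windstorm insurance: $1,054.08
School district tax: $1,807.44
County property tax: $12,982.44
Yearly total = $17,441.04
Base monthly escrow = $17,441.04 / 12 = $1,453.42
Shortage per month = $383.04 ÷ 24 = $15.96
New monthly escrow = $1,453.42 + $15.96 = $1,469.38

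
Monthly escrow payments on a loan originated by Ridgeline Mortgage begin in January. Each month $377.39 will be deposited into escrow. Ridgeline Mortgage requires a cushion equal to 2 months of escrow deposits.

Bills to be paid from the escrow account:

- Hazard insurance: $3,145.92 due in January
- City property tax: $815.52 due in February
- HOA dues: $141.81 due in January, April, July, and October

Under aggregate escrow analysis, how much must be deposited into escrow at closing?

$4,103.25

Cushion = 2 × $377.39 = $754.78
Trial balance (start $0, +$377.39 each month, − disbursements):
  Jan: +$377.39 − $3,287.73 → -$2,910.34
  Feb: +$377.39 − $815.52 → -$3,348.47
  Mar: +$377.39 → -$2,971.08
  Apr: +$377.39 − $141.81 → -$2,735.50
  May: +$377.39 → -$2,358.11
  Jun: +$377.39 → -$1,980.72
  Jul: +$377.39 − $141.81 → -$1,745.14
  Aug: +$377.39 → -$1,367.75
  Sep: +$377.39 → -$990.36
  Oct: +$377.39 − $141.81 → -$754.78
  Nov: +$377.39 → -$377.39
  Dec: +$377.39 → $0.00
Lowest trial balance = -$3,348.47 (Feb)
Initial deposit = cushion − low point = $754.78 − (-$3,348.47) = $4,103.25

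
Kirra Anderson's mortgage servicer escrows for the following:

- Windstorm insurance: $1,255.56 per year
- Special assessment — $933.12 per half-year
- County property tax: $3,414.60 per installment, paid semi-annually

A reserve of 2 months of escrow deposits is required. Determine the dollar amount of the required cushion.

Windstorm insurance: $1,255.56 annually
Special assessment: $933.12 × 2 = $1,866.24 annually
County property tax: $3,414.60 × 2 = $6,829.20 annually
Combined annual = $1,255.56 + $1,866.24 + $6,829.20 = $9,951.00
Monthly escrow = $9,951.00 ÷ 12 = $829.25
Cushion = 2 × $829.25 = $1,658.50

$1,658.50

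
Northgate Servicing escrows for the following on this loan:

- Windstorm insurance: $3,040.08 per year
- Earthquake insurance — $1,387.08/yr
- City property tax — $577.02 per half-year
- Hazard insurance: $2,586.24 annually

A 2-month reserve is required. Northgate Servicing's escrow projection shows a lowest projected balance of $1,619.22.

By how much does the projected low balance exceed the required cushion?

$257.98

Windstorm insurance = $3,040.08 per year
Earthquake insurance = $1,387.08 per year
City property tax = $577.02 × 2 = $1,154.04 per year
Hazard insurance = $2,586.24 per year
Yearly total = $3,040.08 + $1,387.08 + $1,154.04 + $2,586.24 = $8,167.44
Monthly = $8,167.44 ÷ 12 = $680.62
Required reserve = 2 × $680.62 = $1,361.24
Excess over cushion: $1,619.22 − $1,361.24 = $257.98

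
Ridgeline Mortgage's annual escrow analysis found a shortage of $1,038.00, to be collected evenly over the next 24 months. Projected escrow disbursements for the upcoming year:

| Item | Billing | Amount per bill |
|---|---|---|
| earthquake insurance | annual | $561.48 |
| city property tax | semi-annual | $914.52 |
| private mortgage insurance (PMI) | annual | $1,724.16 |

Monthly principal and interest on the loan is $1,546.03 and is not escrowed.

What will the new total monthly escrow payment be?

$386.14

Earthquake insurance — $561.48 per year
City property tax — $914.52 × 2 = $1,829.04 per year
Private mortgage insurance (PMI) — $1,724.16 per year
Annual escrow total = $4,114.68
Monthly = $4,114.68 ÷ 12 = $342.89
Monthly shortage recovery: $1,038.00 / 24 = $43.25
New monthly escrow = $342.89 + $43.25 = $386.14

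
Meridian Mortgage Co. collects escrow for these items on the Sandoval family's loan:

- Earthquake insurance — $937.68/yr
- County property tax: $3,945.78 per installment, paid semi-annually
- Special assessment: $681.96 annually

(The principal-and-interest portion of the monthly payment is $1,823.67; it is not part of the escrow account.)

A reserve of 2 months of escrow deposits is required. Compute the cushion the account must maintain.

$1,585.20

Earthquake insurance — $937.68 per year
County property tax — $3,945.78 × 2 = $7,891.56 per year
Special assessment — $681.96 per year
Annual escrow total = $9,511.20
Monthly escrow = $9,511.20 / 12 = $792.60
Reserve = 2 × $792.60 = $1,585.20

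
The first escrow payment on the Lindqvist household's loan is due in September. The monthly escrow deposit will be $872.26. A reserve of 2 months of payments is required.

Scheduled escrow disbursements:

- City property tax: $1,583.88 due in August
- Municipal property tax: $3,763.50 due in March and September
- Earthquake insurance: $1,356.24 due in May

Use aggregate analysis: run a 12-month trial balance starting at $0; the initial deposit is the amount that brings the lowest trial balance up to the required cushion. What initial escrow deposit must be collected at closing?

$4,635.76

Cushion = 2 × $872.26 = $1,744.52
Trial balance (start $0, +$872.26 each month, − disbursements):
  Sep: +$872.26 − $3,763.50 → -$2,891.24
  Oct: +$872.26 → -$2,018.98
  Nov: +$872.26 → -$1,146.72
  Dec: +$872.26 → -$274.46
  Jan: +$872.26 → $597.80
  Feb: +$872.26 → $1,470.06
  Mar: +$872.26 − $3,763.50 → -$1,421.18
  Apr: +$872.26 → -$548.92
  May: +$872.26 − $1,356.24 → -$1,032.90
  Jun: +$872.26 → -$160.64
  Jul: +$872.26 → $711.62
  Aug: +$872.26 − $1,583.88 → $0.00
Lowest trial balance = -$2,891.24 (Sep)
Initial deposit = cushion − low point = $1,744.52 − (-$2,891.24) = $4,635.76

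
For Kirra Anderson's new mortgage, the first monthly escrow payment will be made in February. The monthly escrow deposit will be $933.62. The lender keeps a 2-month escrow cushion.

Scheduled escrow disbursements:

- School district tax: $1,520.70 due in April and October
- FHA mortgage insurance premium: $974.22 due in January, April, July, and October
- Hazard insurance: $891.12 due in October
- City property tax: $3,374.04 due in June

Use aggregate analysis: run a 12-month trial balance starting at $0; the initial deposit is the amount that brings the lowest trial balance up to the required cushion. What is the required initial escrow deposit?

$3,693.88

Cushion = 2 × $933.62 = $1,867.24
Trial balance (start $0, +$933.62 each month, − disbursements):
  Feb: +$933.62 → $933.62
  Mar: +$933.62 → $1,867.24
  Apr: +$933.62 − $2,494.92 → $305.94
  May: +$933.62 → $1,239.56
  Jun: +$933.62 − $3,374.04 → -$1,200.86
  Jul: +$933.62 − $974.22 → -$1,241.46
  Aug: +$933.62 → -$307.84
  Sep: +$933.62 → $625.78
  Oct: +$933.62 − $3,386.04 → -$1,826.64
  Nov: +$933.62 → -$893.02
  Dec: +$933.62 → $40.60
  Jan: +$933.62 − $974.22 → $0.00
Lowest trial balance = -$1,826.64 (Oct)
Initial deposit = cushion − low point = $1,867.24 − (-$1,826.64) = $3,693.88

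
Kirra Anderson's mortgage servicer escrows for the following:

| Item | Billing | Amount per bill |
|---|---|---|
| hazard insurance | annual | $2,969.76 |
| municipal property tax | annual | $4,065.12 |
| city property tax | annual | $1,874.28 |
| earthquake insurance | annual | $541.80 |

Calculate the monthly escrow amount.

$787.58

Hazard insurance — $2,969.76 per year
Municipal property tax — $4,065.12 per year
City property tax — $1,874.28 per year
Earthquake insurance — $541.80 per year
Annual escrow total = $9,450.96
Monthly escrow = $9,450.96 / 12 = $787.58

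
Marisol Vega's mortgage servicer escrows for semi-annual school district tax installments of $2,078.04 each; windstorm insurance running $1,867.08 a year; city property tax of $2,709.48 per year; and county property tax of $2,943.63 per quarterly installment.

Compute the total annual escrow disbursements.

School district tax = $2,078.04 × 2 = $4,156.08/yr
Windstorm insurance = $1,867.08/yr
City property tax = $2,709.48/yr
County property tax = $2,943.63 × 4 = $11,774.52/yr
Total per year = $4,156.08 + $1,867.08 + $2,709.48 + $11,774.52 = $20,507.16

$20,507.16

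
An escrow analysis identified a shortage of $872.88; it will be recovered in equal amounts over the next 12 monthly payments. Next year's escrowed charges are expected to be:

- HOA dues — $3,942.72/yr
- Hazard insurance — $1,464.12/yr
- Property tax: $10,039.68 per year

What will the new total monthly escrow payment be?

HOA dues: $3,942.72/yr
Hazard insurance: $1,464.12/yr
Property tax: $10,039.68/yr
Total annual escrow = $15,446.52
Base monthly escrow = $15,446.52 / 12 = $1,287.21
Monthly shortage recovery: $872.88 ÷ 12 = $72.74
New monthly escrow = $1,287.21 + $72.74 = $1,359.95

$1,359.95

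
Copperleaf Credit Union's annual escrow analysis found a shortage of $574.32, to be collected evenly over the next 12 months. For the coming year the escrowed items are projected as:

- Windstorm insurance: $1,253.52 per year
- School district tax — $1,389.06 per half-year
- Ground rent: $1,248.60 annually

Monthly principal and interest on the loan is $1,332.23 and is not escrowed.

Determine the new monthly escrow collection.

$487.88

Windstorm insurance — $1,253.52 per year
School district tax — $1,389.06 × 2 = $2,778.12 per year
Ground rent — $1,248.60 per year
Total per year = $1,253.52 + $2,778.12 + $1,248.60 = $5,280.24
Monthly escrow = $5,280.24 / 12 = $440.02
Monthly shortage recovery: $574.32 ÷ 12 = $47.86
New monthly escrow = $440.02 + $47.86 = $487.88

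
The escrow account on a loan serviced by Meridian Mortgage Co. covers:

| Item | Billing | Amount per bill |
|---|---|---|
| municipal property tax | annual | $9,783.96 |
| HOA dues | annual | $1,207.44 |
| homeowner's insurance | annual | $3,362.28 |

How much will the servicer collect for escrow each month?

$1,196.14

Municipal property tax = $9,783.96
HOA dues = $1,207.44
Homeowner's insurance = $3,362.28
Yearly total = $14,353.68
Per month = $14,353.68 ÷ 12 = $1,196.14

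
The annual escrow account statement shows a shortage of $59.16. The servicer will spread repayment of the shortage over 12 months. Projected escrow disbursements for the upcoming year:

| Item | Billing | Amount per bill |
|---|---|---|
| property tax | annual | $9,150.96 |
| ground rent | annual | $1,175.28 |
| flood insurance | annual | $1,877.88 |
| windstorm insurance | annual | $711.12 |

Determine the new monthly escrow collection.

$1,081.20

Property tax = $9,150.96/yr
Ground rent = $1,175.28/yr
Flood insurance = $1,877.88/yr
Windstorm insurance = $711.12/yr
Total per year = $12,915.24
Monthly escrow = $12,915.24 / 12 = $1,076.27
Shortage per month = $59.16 / 12 = $4.93
New monthly escrow = $1,076.27 + $4.93 = $1,081.20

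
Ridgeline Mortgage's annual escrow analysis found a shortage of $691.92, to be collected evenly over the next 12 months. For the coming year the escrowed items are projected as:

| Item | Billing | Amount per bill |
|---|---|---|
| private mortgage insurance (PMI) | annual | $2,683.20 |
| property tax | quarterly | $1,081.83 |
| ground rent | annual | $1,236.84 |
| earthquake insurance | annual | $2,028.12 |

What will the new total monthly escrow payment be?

Private mortgage insurance (PMI) = $2,683.20 per year
Property tax = $1,081.83 × 4 = $4,327.32 per year
Ground rent = $1,236.84 per year
Earthquake insurance = $2,028.12 per year
Yearly total = $2,683.20 + $4,327.32 + $1,236.84 + $2,028.12 = $10,275.48
Base monthly escrow = $10,275.48 / 12 = $856.29
Shortage spread = $691.92 ÷ 12 = $57.66/mo
New monthly escrow = $856.29 + $57.66 = $913.95

$913.95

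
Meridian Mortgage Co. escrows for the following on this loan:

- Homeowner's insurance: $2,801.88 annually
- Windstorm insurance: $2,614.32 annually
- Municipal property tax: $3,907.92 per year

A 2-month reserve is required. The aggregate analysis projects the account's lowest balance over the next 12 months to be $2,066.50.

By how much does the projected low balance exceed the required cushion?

Homeowner's insurance: $2,801.88 per year
Windstorm insurance: $2,614.32 per year
Municipal property tax: $3,907.92 per year
Yearly total = $9,324.12
Base monthly escrow = $9,324.12 ÷ 12 = $777.01
Required cushion = 2 × $777.01 = $1,554.02
Surplus = $2,066.50 − $1,554.02 = $512.48

$512.48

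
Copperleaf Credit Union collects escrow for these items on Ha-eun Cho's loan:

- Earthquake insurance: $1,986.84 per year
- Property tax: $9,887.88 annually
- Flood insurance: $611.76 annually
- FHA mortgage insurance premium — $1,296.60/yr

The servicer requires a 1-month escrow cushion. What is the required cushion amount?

$1,148.59

Earthquake insurance: $1,986.84/yr
Property tax: $9,887.88/yr
Flood insurance: $611.76/yr
FHA mortgage insurance premium: $1,296.60/yr
Total annual escrow = $13,783.08
Base monthly escrow = $13,783.08 ÷ 12 = $1,148.59
Cushion = 1 × $1,148.59 = $1,148.59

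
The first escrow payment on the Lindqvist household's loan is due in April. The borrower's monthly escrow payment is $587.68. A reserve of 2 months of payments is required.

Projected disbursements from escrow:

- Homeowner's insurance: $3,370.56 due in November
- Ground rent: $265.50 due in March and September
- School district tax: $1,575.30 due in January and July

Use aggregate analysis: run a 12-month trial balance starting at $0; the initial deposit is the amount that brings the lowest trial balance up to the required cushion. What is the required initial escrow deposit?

$2,085.22

Cushion = 2 × $587.68 = $1,175.36
Trial balance (start $0, +$587.68 each month, − disbursements):
  Apr: +$587.68 → $587.68
  May: +$587.68 → $1,175.36
  Jun: +$587.68 → $1,763.04
  Jul: +$587.68 − $1,575.30 → $775.42
  Aug: +$587.68 → $1,363.10
  Sep: +$587.68 − $265.50 → $1,685.28
  Oct: +$587.68 → $2,272.96
  Nov: +$587.68 − $3,370.56 → -$509.92
  Dec: +$587.68 → $77.76
  Jan: +$587.68 − $1,575.30 → -$909.86
  Feb: +$587.68 → -$322.18
  Mar: +$587.68 − $265.50 → $0.00
Lowest trial balance = -$909.86 (Jan)
Initial deposit = cushion − low point = $1,175.36 − (-$909.86) = $2,085.22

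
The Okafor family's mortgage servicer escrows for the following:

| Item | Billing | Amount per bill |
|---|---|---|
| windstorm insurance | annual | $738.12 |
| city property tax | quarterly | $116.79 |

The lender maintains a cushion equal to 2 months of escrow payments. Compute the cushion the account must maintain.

$200.88

Windstorm insurance = $738.12 annually
City property tax = $116.79 × 4 = $467.16 annually
Annual escrow total = $738.12 + $467.16 = $1,205.28
Base monthly escrow = $1,205.28 ÷ 12 = $100.44
Required cushion = 2 × $100.44 = $200.88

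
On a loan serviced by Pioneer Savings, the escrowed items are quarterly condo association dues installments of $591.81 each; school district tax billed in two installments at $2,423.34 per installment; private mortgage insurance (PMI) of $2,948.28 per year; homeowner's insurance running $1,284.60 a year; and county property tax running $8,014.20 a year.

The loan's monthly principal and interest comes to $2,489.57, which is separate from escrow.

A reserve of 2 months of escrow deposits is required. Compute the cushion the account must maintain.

$3,243.50

Condo association dues — $591.81 × 4 = $2,367.24/yr
School district tax — $2,423.34 × 2 = $4,846.68/yr
Private mortgage insurance (PMI) — $2,948.28/yr
Homeowner's insurance — $1,284.60/yr
County property tax — $8,014.20/yr
Total annual escrow = $19,461.00
Monthly = $19,461.00 / 12 = $1,621.75
Required cushion = 2 × $1,621.75 = $3,243.50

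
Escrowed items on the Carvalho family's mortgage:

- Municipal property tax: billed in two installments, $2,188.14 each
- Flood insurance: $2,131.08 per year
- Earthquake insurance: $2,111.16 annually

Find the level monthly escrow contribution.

Municipal property tax: $2,188.14 × 2 = $4,376.28/yr
Flood insurance: $2,131.08/yr
Earthquake insurance: $2,111.16/yr
Combined annual = $4,376.28 + $2,131.08 + $2,111.16 = $8,618.52
Monthly escrow = $8,618.52 ÷ 12 = $718.21

$718.21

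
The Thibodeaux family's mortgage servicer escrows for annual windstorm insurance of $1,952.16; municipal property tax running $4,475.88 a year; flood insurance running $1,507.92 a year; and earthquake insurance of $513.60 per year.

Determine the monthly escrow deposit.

Windstorm insurance = $1,952.16 per year
Municipal property tax = $4,475.88 per year
Flood insurance = $1,507.92 per year
Earthquake insurance = $513.60 per year
Total annual escrow = $1,952.16 + $4,475.88 + $1,507.92 + $513.60 = $8,449.56
Monthly escrow = $8,449.56 / 12 = $704.13

$704.13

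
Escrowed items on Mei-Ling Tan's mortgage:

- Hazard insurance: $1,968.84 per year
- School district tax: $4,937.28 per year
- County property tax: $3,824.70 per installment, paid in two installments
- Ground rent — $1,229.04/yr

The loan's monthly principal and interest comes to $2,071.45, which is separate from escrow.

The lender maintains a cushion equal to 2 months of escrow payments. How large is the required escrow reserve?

$2,630.76

Hazard insurance = $1,968.84
School district tax = $4,937.28
County property tax = $3,824.70 × 2 = $7,649.40
Ground rent = $1,229.04
Total per year = $1,968.84 + $4,937.28 + $7,649.40 + $1,229.04 = $15,784.56
Monthly escrow = $15,784.56 / 12 = $1,315.38
Required cushion = 2 × $1,315.38 = $2,630.76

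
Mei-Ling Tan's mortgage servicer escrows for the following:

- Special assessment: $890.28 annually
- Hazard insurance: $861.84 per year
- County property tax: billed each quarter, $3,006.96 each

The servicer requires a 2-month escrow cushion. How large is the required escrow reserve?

$2,296.66

Special assessment = $890.28 annually
Hazard insurance = $861.84 annually
County property tax = $3,006.96 × 4 = $12,027.84 annually
Total per year = $890.28 + $861.84 + $12,027.84 = $13,779.96
Monthly = $13,779.96 ÷ 12 = $1,148.33
Reserve = 2 × $1,148.33 = $2,296.66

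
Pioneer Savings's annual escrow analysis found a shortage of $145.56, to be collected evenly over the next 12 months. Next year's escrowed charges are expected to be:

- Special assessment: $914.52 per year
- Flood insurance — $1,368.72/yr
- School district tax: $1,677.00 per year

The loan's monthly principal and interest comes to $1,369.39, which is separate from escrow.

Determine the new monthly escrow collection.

Special assessment: $914.52 per year
Flood insurance: $1,368.72 per year
School district tax: $1,677.00 per year
Total annual escrow = $914.52 + $1,368.72 + $1,677.00 = $3,960.24
Per month = $3,960.24 / 12 = $330.02
Monthly shortage recovery: $145.56 / 12 = $12.13
New monthly escrow = $330.02 + $12.13 = $342.15

$342.15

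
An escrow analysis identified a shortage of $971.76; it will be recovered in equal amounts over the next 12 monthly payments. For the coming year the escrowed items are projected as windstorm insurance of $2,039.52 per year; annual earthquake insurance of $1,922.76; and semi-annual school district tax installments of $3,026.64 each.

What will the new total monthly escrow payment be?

Windstorm insurance: $2,039.52
Earthquake insurance: $1,922.76
School district tax: $3,026.64 × 2 = $6,053.28
Total annual escrow = $10,015.56
Base monthly escrow = $10,015.56 ÷ 12 = $834.63
Shortage per month = $971.76 / 12 = $80.98
Adjusted monthly = $834.63 + $80.98 = $915.61

$915.61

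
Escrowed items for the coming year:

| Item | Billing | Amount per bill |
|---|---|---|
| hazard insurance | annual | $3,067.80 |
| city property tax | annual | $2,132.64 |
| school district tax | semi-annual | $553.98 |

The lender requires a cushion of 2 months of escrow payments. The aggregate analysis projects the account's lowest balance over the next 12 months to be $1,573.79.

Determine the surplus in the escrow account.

Hazard insurance — $3,067.80/yr
City property tax — $2,132.64/yr
School district tax — $553.98 × 2 = $1,107.96/yr
Total annual escrow = $6,308.40
Monthly = $6,308.40 / 12 = $525.70
Required reserve = 2 × $525.70 = $1,051.40
Surplus = $1,573.79 − $1,051.40 = $522.39

$522.39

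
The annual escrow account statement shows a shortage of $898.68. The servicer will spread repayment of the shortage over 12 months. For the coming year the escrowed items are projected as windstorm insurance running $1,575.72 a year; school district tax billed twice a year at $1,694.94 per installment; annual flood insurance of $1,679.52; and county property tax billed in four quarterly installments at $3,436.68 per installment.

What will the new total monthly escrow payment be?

$1,774.21

Windstorm insurance — $1,575.72
School district tax — $1,694.94 × 2 = $3,389.88
Flood insurance — $1,679.52
County property tax — $3,436.68 × 4 = $13,746.72
Annual escrow total = $1,575.72 + $3,389.88 + $1,679.52 + $13,746.72 = $20,391.84
Per month = $20,391.84 / 12 = $1,699.32
Shortage spread = $898.68 / 12 = $74.89/mo
New monthly escrow = $1,699.32 + $74.89 = $1,774.21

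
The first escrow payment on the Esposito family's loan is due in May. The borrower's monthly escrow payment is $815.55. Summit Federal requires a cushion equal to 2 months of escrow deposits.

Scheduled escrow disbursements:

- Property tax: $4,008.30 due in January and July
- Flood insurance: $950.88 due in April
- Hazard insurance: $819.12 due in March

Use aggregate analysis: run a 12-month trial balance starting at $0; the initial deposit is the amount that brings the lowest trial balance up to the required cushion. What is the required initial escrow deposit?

Cushion = 2 × $815.55 = $1,631.10
Trial balance (start $0, +$815.55 each month, − disbursements):
  May: +$815.55 → $815.55
  Jun: +$815.55 → $1,631.10
  Jul: +$815.55 − $4,008.30 → -$1,561.65
  Aug: +$815.55 → -$746.10
  Sep: +$815.55 → $69.45
  Oct: +$815.55 → $885.00
  Nov: +$815.55 → $1,700.55
  Dec: +$815.55 → $2,516.10
  Jan: +$815.55 − $4,008.30 → -$676.65
  Feb: +$815.55 → $138.90
  Mar: +$815.55 − $819.12 → $135.33
  Apr: +$815.55 − $950.88 → $0.00
Lowest trial balance = -$1,561.65 (Jul)
Initial deposit = cushion − low point = $1,631.10 − (-$1,561.65) = $3,192.75

$3,192.75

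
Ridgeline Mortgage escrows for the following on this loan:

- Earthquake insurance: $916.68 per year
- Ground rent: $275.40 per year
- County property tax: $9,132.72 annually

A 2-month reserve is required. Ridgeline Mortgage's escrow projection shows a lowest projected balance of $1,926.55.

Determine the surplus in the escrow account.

$205.75

Earthquake insurance — $916.68 annually
Ground rent — $275.40 annually
County property tax — $9,132.72 annually
Annual escrow total = $10,324.80
Base monthly escrow = $10,324.80 ÷ 12 = $860.40
Required cushion = 2 × $860.40 = $1,720.80
Surplus = $1,926.55 − $1,720.80 = $205.75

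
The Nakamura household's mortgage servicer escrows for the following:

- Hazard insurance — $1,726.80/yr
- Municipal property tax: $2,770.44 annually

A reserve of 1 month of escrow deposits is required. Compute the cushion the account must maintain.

$374.77

Hazard insurance — $1,726.80 per year
Municipal property tax — $2,770.44 per year
Yearly total = $1,726.80 + $2,770.44 = $4,497.24
Monthly = $4,497.24 / 12 = $374.77
Reserve = 1 × $374.77 = $374.77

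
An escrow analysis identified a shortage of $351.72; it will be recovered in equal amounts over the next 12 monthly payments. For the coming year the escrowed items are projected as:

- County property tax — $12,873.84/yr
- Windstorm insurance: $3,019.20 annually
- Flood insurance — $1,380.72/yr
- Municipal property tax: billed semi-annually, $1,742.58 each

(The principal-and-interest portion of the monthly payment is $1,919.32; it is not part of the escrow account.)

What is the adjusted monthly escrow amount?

$1,759.22

County property tax — $12,873.84/yr
Windstorm insurance — $3,019.20/yr
Flood insurance — $1,380.72/yr
Municipal property tax — $1,742.58 × 2 = $3,485.16/yr
Total annual escrow = $12,873.84 + $3,019.20 + $1,380.72 + $3,485.16 = $20,758.92
Monthly escrow = $20,758.92 ÷ 12 = $1,729.91
Shortage per month = $351.72 ÷ 12 = $29.31
Adjusted monthly = $1,729.91 + $29.31 = $1,759.22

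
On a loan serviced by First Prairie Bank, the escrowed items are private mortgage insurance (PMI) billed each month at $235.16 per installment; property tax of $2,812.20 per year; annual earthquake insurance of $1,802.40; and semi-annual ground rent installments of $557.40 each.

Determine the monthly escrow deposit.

$712.61

Private mortgage insurance (PMI) = $235.16 × 12 = $2,821.92 annually
Property tax = $2,812.20 annually
Earthquake insurance = $1,802.40 annually
Ground rent = $557.40 × 2 = $1,114.80 annually
Yearly total = $8,551.32
Monthly = $8,551.32 / 12 = $712.61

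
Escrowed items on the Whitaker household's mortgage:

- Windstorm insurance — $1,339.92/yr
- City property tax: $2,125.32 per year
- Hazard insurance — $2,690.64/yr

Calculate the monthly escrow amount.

Windstorm insurance — $1,339.92
City property tax — $2,125.32
Hazard insurance — $2,690.64
Annual escrow total = $6,155.88
Monthly escrow = $6,155.88 ÷ 12 = $512.99

$512.99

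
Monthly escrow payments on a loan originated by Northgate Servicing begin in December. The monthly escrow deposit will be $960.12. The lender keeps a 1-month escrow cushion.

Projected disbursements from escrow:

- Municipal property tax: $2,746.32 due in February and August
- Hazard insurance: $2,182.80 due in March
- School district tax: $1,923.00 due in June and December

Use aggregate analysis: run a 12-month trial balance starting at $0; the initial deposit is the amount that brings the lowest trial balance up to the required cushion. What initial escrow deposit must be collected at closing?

Cushion = 1 × $960.12 = $960.12
Trial balance (start $0, +$960.12 each month, − disbursements):
  Dec: +$960.12 − $1,923.00 → -$962.88
  Jan: +$960.12 → -$2.76
  Feb: +$960.12 − $2,746.32 → -$1,788.96
  Mar: +$960.12 − $2,182.80 → -$3,011.64
  Apr: +$960.12 → -$2,051.52
  May: +$960.12 → -$1,091.40
  Jun: +$960.12 − $1,923.00 → -$2,054.28
  Jul: +$960.12 → -$1,094.16
  Aug: +$960.12 − $2,746.32 → -$2,880.36
  Sep: +$960.12 → -$1,920.24
  Oct: +$960.12 → -$960.12
  Nov: +$960.12 → $0.00
Lowest trial balance = -$3,011.64 (Mar)
Initial deposit = cushion − low point = $960.12 − (-$3,011.64) = $3,971.76

$3,971.76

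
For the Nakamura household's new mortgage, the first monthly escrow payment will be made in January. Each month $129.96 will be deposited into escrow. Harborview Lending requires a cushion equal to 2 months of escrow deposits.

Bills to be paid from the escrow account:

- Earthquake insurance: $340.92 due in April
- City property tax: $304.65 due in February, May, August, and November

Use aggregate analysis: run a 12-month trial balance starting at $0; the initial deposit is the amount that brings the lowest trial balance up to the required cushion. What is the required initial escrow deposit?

$560.34

Cushion = 2 × $129.96 = $259.92
Trial balance (start $0, +$129.96 each month, − disbursements):
  Jan: +$129.96 → $129.96
  Feb: +$129.96 − $304.65 → -$44.73
  Mar: +$129.96 → $85.23
  Apr: +$129.96 − $340.92 → -$125.73
  May: +$129.96 − $304.65 → -$300.42
  Jun: +$129.96 → -$170.46
  Jul: +$129.96 → -$40.50
  Aug: +$129.96 − $304.65 → -$215.19
  Sep: +$129.96 → -$85.23
  Oct: +$129.96 → $44.73
  Nov: +$129.96 − $304.65 → -$129.96
  Dec: +$129.96 → $0.00
Lowest trial balance = -$300.42 (May)
Initial deposit = cushion − low point = $259.92 − (-$300.42) = $560.34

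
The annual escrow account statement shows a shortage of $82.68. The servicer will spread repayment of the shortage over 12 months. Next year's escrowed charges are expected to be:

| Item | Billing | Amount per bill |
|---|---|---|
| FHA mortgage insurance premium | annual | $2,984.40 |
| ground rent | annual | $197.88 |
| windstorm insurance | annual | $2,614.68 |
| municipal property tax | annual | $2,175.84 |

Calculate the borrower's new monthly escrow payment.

FHA mortgage insurance premium: $2,984.40
Ground rent: $197.88
Windstorm insurance: $2,614.68
Municipal property tax: $2,175.84
Yearly total = $2,984.40 + $197.88 + $2,614.68 + $2,175.84 = $7,972.80
Monthly escrow = $7,972.80 / 12 = $664.40
Shortage per month = $82.68 ÷ 12 = $6.89
Adjusted monthly = $664.40 + $6.89 = $671.29

$671.29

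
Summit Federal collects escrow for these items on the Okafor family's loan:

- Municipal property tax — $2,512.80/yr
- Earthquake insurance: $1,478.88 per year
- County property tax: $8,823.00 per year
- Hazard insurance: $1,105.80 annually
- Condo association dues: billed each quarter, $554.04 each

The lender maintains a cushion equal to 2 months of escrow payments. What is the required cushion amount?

$2,689.44

Municipal property tax — $2,512.80
Earthquake insurance — $1,478.88
County property tax — $8,823.00
Hazard insurance — $1,105.80
Condo association dues — $554.04 × 4 = $2,216.16
Annual escrow total = $2,512.80 + $1,478.88 + $8,823.00 + $1,105.80 + $2,216.16 = $16,136.64
Base monthly escrow = $16,136.64 ÷ 12 = $1,344.72
Required cushion = 2 × $1,344.72 = $2,689.44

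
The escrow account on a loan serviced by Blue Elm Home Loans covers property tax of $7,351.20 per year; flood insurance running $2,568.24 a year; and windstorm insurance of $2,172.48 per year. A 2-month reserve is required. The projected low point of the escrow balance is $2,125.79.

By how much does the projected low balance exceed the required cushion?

Property tax: $7,351.20 per year
Flood insurance: $2,568.24 per year
Windstorm insurance: $2,172.48 per year
Total per year = $7,351.20 + $2,568.24 + $2,172.48 = $12,091.92
Base monthly escrow = $12,091.92 ÷ 12 = $1,007.66
Required cushion = 2 × $1,007.66 = $2,015.32
Surplus = $2,125.79 − $2,015.32 = $110.47

$110.47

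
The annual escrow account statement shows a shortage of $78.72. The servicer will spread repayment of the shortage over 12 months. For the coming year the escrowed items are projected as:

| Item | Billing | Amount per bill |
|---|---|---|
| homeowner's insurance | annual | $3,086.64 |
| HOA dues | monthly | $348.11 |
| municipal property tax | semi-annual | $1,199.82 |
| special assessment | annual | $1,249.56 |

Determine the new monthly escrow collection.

$915.99

Homeowner's insurance = $3,086.64 per year
HOA dues = $348.11 × 12 = $4,177.32 per year
Municipal property tax = $1,199.82 × 2 = $2,399.64 per year
Special assessment = $1,249.56 per year
Yearly total = $3,086.64 + $4,177.32 + $2,399.64 + $1,249.56 = $10,913.16
Base monthly escrow = $10,913.16 ÷ 12 = $909.43
Shortage spread = $78.72 ÷ 12 = $6.56/mo
Adjusted monthly = $909.43 + $6.56 = $915.99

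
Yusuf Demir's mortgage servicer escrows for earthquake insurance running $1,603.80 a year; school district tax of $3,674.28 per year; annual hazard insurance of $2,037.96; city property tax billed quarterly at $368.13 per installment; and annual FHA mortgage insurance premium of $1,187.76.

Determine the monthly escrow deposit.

Earthquake insurance = $1,603.80/yr
School district tax = $3,674.28/yr
Hazard insurance = $2,037.96/yr
City property tax = $368.13 × 4 = $1,472.52/yr
FHA mortgage insurance premium = $1,187.76/yr
Total per year = $1,603.80 + $3,674.28 + $2,037.96 + $1,472.52 + $1,187.76 = $9,976.32
Monthly escrow = $9,976.32 ÷ 12 = $831.36

$831.36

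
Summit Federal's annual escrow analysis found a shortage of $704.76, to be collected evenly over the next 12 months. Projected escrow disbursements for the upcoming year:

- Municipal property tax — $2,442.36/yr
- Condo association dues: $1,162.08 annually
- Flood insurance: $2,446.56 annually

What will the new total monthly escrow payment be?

$562.98

Municipal property tax: $2,442.36 per year
Condo association dues: $1,162.08 per year
Flood insurance: $2,446.56 per year
Total per year = $2,442.36 + $1,162.08 + $2,446.56 = $6,051.00
Monthly = $6,051.00 ÷ 12 = $504.25
Shortage spread = $704.76 ÷ 12 = $58.73/mo
Adjusted monthly = $504.25 + $58.73 = $562.98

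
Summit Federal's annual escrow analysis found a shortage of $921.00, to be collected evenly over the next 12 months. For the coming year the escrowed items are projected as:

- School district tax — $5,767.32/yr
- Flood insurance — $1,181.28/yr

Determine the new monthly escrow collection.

$655.80

School district tax: $5,767.32/yr
Flood insurance: $1,181.28/yr
Total per year = $5,767.32 + $1,181.28 = $6,948.60
Per month = $6,948.60 / 12 = $579.05
Shortage spread = $921.00 / 12 = $76.75/mo
Adjusted monthly = $579.05 + $76.75 = $655.80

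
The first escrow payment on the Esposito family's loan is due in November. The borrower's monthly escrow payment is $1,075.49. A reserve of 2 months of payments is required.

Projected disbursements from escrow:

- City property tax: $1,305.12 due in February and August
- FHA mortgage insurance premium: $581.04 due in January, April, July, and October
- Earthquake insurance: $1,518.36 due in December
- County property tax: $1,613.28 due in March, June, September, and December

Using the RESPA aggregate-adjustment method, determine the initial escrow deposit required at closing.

Cushion = 2 × $1,075.49 = $2,150.98
Trial balance (start $0, +$1,075.49 each month, − disbursements):
  Nov: +$1,075.49 → $1,075.49
  Dec: +$1,075.49 − $3,131.64 → -$980.66
  Jan: +$1,075.49 − $581.04 → -$486.21
  Feb: +$1,075.49 − $1,305.12 → -$715.84
  Mar: +$1,075.49 − $1,613.28 → -$1,253.63
  Apr: +$1,075.49 − $581.04 → -$759.18
  May: +$1,075.49 → $316.31
  Jun: +$1,075.49 − $1,613.28 → -$221.48
  Jul: +$1,075.49 − $581.04 → $272.97
  Aug: +$1,075.49 − $1,305.12 → $43.34
  Sep: +$1,075.49 − $1,613.28 → -$494.45
  Oct: +$1,075.49 − $581.04 → $0.00
Lowest trial balance = -$1,253.63 (Mar)
Initial deposit = cushion − low point = $2,150.98 − (-$1,253.63) = $3,404.61

$3,404.61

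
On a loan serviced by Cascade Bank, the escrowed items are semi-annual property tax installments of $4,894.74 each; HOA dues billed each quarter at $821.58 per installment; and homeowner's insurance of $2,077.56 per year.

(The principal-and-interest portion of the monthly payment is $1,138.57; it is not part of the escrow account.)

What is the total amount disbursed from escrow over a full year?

Property tax — $4,894.74 × 2 = $9,789.48
HOA dues — $821.58 × 4 = $3,286.32
Homeowner's insurance — $2,077.56
Annual escrow total = $9,789.48 + $3,286.32 + $2,077.56 = $15,153.36

$15,153.36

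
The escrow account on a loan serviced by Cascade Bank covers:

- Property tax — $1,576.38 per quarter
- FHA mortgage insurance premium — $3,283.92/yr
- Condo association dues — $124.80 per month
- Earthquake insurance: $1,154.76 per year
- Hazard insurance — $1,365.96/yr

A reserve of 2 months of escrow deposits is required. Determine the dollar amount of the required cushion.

$2,267.96

Property tax — $1,576.38 × 4 = $6,305.52/yr
FHA mortgage insurance premium — $3,283.92/yr
Condo association dues — $124.80 × 12 = $1,497.60/yr
Earthquake insurance — $1,154.76/yr
Hazard insurance — $1,365.96/yr
Total per year = $6,305.52 + $3,283.92 + $1,497.60 + $1,154.76 + $1,365.96 = $13,607.76
Monthly = $13,607.76 ÷ 12 = $1,133.98
Cushion = 2 × $1,133.98 = $2,267.96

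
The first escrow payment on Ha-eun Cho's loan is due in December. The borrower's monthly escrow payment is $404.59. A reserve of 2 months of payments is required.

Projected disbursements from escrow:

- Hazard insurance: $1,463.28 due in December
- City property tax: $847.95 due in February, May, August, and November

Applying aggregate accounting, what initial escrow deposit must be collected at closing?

$1,906.64

Cushion = 2 × $404.59 = $809.18
Trial balance (start $0, +$404.59 each month, − disbursements):
  Dec: +$404.59 − $1,463.28 → -$1,058.69
  Jan: +$404.59 → -$654.10
  Feb: +$404.59 − $847.95 → -$1,097.46
  Mar: +$404.59 → -$692.87
  Apr: +$404.59 → -$288.28
  May: +$404.59 − $847.95 → -$731.64
  Jun: +$404.59 → -$327.05
  Jul: +$404.59 → $77.54
  Aug: +$404.59 − $847.95 → -$365.82
  Sep: +$404.59 → $38.77
  Oct: +$404.59 → $443.36
  Nov: +$404.59 − $847.95 → $0.00
Lowest trial balance = -$1,097.46 (Feb)
Initial deposit = cushion − low point = $809.18 − (-$1,097.46) = $1,906.64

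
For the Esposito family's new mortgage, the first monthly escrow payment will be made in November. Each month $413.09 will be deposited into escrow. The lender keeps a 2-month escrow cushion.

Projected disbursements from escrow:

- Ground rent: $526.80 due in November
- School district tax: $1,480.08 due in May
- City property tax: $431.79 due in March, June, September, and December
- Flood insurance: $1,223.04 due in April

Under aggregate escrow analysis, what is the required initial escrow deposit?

Cushion = 2 × $413.09 = $826.18
Trial balance (start $0, +$413.09 each month, − disbursements):
  Nov: +$413.09 − $526.80 → -$113.71
  Dec: +$413.09 − $431.79 → -$132.41
  Jan: +$413.09 → $280.68
  Feb: +$413.09 → $693.77
  Mar: +$413.09 − $431.79 → $675.07
  Apr: +$413.09 − $1,223.04 → -$134.88
  May: +$413.09 − $1,480.08 → -$1,201.87
  Jun: +$413.09 − $431.79 → -$1,220.57
  Jul: +$413.09 → -$807.48
  Aug: +$413.09 → -$394.39
  Sep: +$413.09 − $431.79 → -$413.09
  Oct: +$413.09 → $0.00
Lowest trial balance = -$1,220.57 (Jun)
Initial deposit = cushion − low point = $826.18 − (-$1,220.57) = $2,046.75

$2,046.75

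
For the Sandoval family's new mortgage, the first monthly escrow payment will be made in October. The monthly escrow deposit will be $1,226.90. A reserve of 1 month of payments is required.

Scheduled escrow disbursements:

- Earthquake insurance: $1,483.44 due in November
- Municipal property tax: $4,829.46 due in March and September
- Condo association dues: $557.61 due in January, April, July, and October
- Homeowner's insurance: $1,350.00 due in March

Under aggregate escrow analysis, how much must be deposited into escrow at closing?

$2,643.62

Cushion = 1 × $1,226.90 = $1,226.90
Trial balance (start $0, +$1,226.90 each month, − disbursements):
  Oct: +$1,226.90 − $557.61 → $669.29
  Nov: +$1,226.90 − $1,483.44 → $412.75
  Dec: +$1,226.90 → $1,639.65
  Jan: +$1,226.90 − $557.61 → $2,308.94
  Feb: +$1,226.90 → $3,535.84
  Mar: +$1,226.90 − $6,179.46 → -$1,416.72
  Apr: +$1,226.90 − $557.61 → -$747.43
  May: +$1,226.90 → $479.47
  Jun: +$1,226.90 → $1,706.37
  Jul: +$1,226.90 − $557.61 → $2,375.66
  Aug: +$1,226.90 → $3,602.56
  Sep: +$1,226.90 − $4,829.46 → $0.00
Lowest trial balance = -$1,416.72 (Mar)
Initial deposit = cushion − low point = $1,226.90 − (-$1,416.72) = $2,643.62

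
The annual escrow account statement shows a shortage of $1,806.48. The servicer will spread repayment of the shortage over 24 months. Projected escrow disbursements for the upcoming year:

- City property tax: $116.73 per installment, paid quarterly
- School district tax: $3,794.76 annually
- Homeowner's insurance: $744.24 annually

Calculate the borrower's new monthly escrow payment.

$492.43

City property tax — $116.73 × 4 = $466.92 annually
School district tax — $3,794.76 annually
Homeowner's insurance — $744.24 annually
Total per year = $466.92 + $3,794.76 + $744.24 = $5,005.92
Per month = $5,005.92 / 12 = $417.16
Shortage spread = $1,806.48 ÷ 24 = $75.27/mo
New monthly escrow = $417.16 + $75.27 = $492.43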